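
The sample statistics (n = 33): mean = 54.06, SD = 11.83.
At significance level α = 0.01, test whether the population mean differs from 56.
One-sample t-test:
H₀: μ = 56
H₁: μ ≠ 56
df = n - 1 = 32
t = (x̄ - μ₀) / (s/√n) = (54.06 - 56) / (11.83/√33) = -0.942
p-value = 0.3532

Since p-value > α = 0.01, we fail to reject H₀.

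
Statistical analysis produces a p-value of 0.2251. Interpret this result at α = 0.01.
Since p = 0.2251 > α = 0.01, fail to reject H₀.
There is insufficient evidence to reject the null hypothesis; the result is not statistically significant at the 0.01 level.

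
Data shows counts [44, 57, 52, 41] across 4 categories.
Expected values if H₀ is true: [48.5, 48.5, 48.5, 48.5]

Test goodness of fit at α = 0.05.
Chi-square goodness of fit test:
H₀: observed counts match expected distribution
H₁: observed counts differ from expected distribution
df = k - 1 = 3
χ² = Σ(O - E)²/E
   = (44 - 48.5)²/48.5 + (57 - 48.5)²/48.5 + (52 - 48.5)²/48.5 + (41 - 48.5)²/48.5
   = 0.418 + 1.490 + 0.253 + 1.160
   = 3.32
p-value = 0.3449

Since p-value > α = 0.05, we fail to reject H₀.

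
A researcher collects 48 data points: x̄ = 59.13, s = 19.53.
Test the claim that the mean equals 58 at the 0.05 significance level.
One-sample t-test:
H₀: μ = 58
H₁: μ ≠ 58
df = n - 1 = 47
t = (x̄ - μ₀) / (s/√n) = (59.13 - 58) / (19.53/√48) = 0.401
p-value = 0.6903

Since p-value > α = 0.05, we fail to reject H₀.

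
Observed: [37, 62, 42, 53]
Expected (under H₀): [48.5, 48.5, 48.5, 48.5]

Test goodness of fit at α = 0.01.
Chi-square goodness of fit test:
H₀: observed counts match expected distribution
H₁: observed counts differ from expected distribution
df = k - 1 = 3
χ² = Σ(O - E)²/E
   = (37 - 48.5)²/48.5 + (62 - 48.5)²/48.5 + (42 - 48.5)²/48.5 + (53 - 48.5)²/48.5
   = 2.727 + 3.758 + 0.871 + 0.418
   = 7.77
p-value = 0.0509

Since p-value > α = 0.01, we fail to reject H₀.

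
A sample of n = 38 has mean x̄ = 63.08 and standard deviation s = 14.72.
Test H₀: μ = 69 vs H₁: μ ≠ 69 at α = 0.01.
One-sample t-test:
H₀: μ = 69
H₁: μ ≠ 69
df = n - 1 = 37
t = (x̄ - μ₀) / (s/√n) = (63.08 - 69) / (14.72/√38) = -2.479
p-value = 0.0179

Since p-value > α = 0.01, we fail to reject H₀.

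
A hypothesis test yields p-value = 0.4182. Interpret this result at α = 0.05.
Since p = 0.4182 > α = 0.05, fail to reject H₀.
There is insufficient evidence to reject the null hypothesis; the result is not statistically significant at the 0.05 level.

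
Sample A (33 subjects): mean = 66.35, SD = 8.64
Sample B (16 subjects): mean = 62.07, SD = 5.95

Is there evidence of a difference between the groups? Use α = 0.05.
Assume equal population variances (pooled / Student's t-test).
Student's two-sample t-test (equal variances):
H₀: μ₁ = μ₂
H₁: μ₁ ≠ μ₂
df = n₁ + n₂ - 2 = 47
Pooled variance s_p² = [(n₁-1)s₁² + (n₂-1)s₂²] / (n₁ + n₂ - 2) = [(32)(8.64²) + (15)(5.95²)] / 47 = 62.1239
SE = √(s_p²(1/n₁ + 1/n₂)) = √(62.1239 × (1/33 + 1/16)) = 2.4011
t = (x̄₁ - x̄₂) / SE = (66.35 - 62.07) / 2.4011 = 4.28 / 2.4011 = 1.783
p-value = 0.0811

Since p-value > α = 0.05, we fail to reject H₀.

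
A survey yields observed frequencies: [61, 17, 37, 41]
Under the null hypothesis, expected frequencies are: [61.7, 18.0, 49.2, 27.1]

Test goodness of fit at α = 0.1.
Chi-square goodness of fit test:
H₀: observed counts match expected distribution
H₁: observed counts differ from expected distribution
df = k - 1 = 3
χ² = Σ(O - E)²/E
   = (61 - 61.7)²/61.7 + (17 - 18.0)²/18.0 + (37 - 49.2)²/49.2 + (41 - 27.1)²/27.1
   = 0.008 + 0.056 + 3.025 + 7.130
   = 10.22
p-value = 0.0168

Since p-value < α = 0.1, we reject H₀.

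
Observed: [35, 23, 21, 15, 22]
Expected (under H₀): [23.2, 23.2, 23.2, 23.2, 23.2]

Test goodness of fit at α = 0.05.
Chi-square goodness of fit test:
H₀: observed counts match expected distribution
H₁: observed counts differ from expected distribution
df = k - 1 = 4
χ² = Σ(O - E)²/E
   = (35 - 23.2)²/23.2 + (23 - 23.2)²/23.2 + (21 - 23.2)²/23.2 + (15 - 23.2)²/23.2 + (22 - 23.2)²/23.2
   = 6.002 + 0.002 + 0.209 + 2.898 + 0.062
   = 9.17
p-value = 0.0569

Since p-value > α = 0.05, we fail to reject H₀.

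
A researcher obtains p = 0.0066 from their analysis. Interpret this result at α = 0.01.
Since p = 0.0066 < α = 0.01, reject H₀.
There is sufficient evidence to reject the null hypothesis; the result is statistically significant at the 0.01 level.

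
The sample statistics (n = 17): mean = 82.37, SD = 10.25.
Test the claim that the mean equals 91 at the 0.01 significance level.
One-sample t-test:
H₀: μ = 91
H₁: μ ≠ 91
df = n - 1 = 16
t = (x̄ - μ₀) / (s/√n) = (82.37 - 91) / (10.25/√17) = -3.471
p-value = 0.0031

Since p-value < α = 0.01, we reject H₀.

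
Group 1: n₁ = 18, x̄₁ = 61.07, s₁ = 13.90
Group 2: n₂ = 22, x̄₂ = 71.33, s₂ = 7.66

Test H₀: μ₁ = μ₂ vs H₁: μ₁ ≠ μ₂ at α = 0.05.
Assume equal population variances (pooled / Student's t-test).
Student's two-sample t-test (equal variances):
H₀: μ₁ = μ₂
H₁: μ₁ ≠ μ₂
df = n₁ + n₂ - 2 = 38
Pooled variance s_p² = [(n₁-1)s₁² + (n₂-1)s₂²] / (n₁ + n₂ - 2) = [(17)(13.90²) + (21)(7.66²)] / 38 = 118.8620
SE = √(s_p²(1/n₁ + 1/n₂)) = √(118.8620 × (1/18 + 1/22)) = 3.4650
t = (x̄₁ - x̄₂) / SE = (61.07 - 71.33) / 3.4650 = -10.26 / 3.4650 = -2.961
p-value = 0.0053

Since p-value < α = 0.05, we reject H₀.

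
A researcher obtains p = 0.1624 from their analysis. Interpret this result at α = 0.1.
Since p = 0.1624 > α = 0.1, fail to reject H₀.
There is insufficient evidence to reject the null hypothesis; the result is not statistically significant at the 0.1 level.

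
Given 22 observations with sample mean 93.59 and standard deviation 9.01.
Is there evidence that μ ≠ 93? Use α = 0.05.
One-sample t-test:
H₀: μ = 93
H₁: μ ≠ 93
df = n - 1 = 21
t = (x̄ - μ₀) / (s/√n) = (93.59 - 93) / (9.01/√22) = 0.307
p-value = 0.7618

Since p-value > α = 0.05, we fail to reject H₀.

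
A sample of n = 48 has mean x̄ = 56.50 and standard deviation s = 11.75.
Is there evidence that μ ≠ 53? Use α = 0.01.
One-sample t-test:
H₀: μ = 53
H₁: μ ≠ 53
df = n - 1 = 47
t = (x̄ - μ₀) / (s/√n) = (56.50 - 53) / (11.75/√48) = 2.064
p-value = 0.0446

Since p-value > α = 0.01, we fail to reject H₀.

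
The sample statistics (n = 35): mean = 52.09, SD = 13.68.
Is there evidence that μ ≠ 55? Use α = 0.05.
One-sample t-test:
H₀: μ = 55
H₁: μ ≠ 55
df = n - 1 = 34
t = (x̄ - μ₀) / (s/√n) = (52.09 - 55) / (13.68/√35) = -1.258
p-value = 0.2168

Since p-value > α = 0.05, we fail to reject H₀.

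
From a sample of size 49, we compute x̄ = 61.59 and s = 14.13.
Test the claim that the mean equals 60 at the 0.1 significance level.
One-sample t-test:
H₀: μ = 60
H₁: μ ≠ 60
df = n - 1 = 48
t = (x̄ - μ₀) / (s/√n) = (61.59 - 60) / (14.13/√49) = 0.788
p-value = 0.4348

Since p-value > α = 0.1, we fail to reject H₀.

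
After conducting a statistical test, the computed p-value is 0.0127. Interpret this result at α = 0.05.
Since p = 0.0127 < α = 0.05, reject H₀.
There is sufficient evidence to reject the null hypothesis; the result is statistically significant at the 0.05 level.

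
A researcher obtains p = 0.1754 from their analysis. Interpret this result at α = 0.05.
Since p = 0.1754 > α = 0.05, fail to reject H₀.
There is insufficient evidence to reject the null hypothesis; the result is not statistically significant at the 0.05 level.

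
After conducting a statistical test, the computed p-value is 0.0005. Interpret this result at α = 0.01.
Since p = 0.0005 < α = 0.01, reject H₀.
There is sufficient evidence to reject the null hypothesis; the result is statistically significant at the 0.01 level.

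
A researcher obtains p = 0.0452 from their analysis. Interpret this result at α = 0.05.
Since p = 0.0452 < α = 0.05, reject H₀.
There is sufficient evidence to reject the null hypothesis; the result is statistically significant at the 0.05 level.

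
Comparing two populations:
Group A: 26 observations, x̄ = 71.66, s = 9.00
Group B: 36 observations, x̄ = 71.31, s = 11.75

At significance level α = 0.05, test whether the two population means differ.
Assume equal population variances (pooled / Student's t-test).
Student's two-sample t-test (equal variances):
H₀: μ₁ = μ₂
H₁: μ₁ ≠ μ₂
df = n₁ + n₂ - 2 = 60
Pooled variance s_p² = [(n₁-1)s₁² + (n₂-1)s₂²] / (n₁ + n₂ - 2) = [(25)(9.00²) + (35)(11.75²)] / 60 = 114.2865
SE = √(s_p²(1/n₁ + 1/n₂)) = √(114.2865 × (1/26 + 1/36)) = 2.7514
t = (x̄₁ - x̄₂) / SE = (71.66 - 71.31) / 2.7514 = 0.35 / 2.7514 = 0.127
p-value = 0.8992

Since p-value > α = 0.05, we fail to reject H₀.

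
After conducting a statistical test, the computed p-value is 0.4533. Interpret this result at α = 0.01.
Since p = 0.4533 > α = 0.01, fail to reject H₀.
There is insufficient evidence to reject the null hypothesis; the result is not statistically significant at the 0.01 level.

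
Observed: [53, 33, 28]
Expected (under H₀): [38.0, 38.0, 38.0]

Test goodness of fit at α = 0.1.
Chi-square goodness of fit test:
H₀: observed counts match expected distribution
H₁: observed counts differ from expected distribution
df = k - 1 = 2
χ² = Σ(O - E)²/E
   = (53 - 38.0)²/38.0 + (33 - 38.0)²/38.0 + (28 - 38.0)²/38.0
   = 5.921 + 0.658 + 2.632
   = 9.21
p-value = 0.0100

Since p-value < α = 0.1, we reject H₀.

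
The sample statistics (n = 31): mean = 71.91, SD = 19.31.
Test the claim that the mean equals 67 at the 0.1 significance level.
One-sample t-test:
H₀: μ = 67
H₁: μ ≠ 67
df = n - 1 = 30
t = (x̄ - μ₀) / (s/√n) = (71.91 - 67) / (19.31/√31) = 1.416
p-value = 0.1672

Since p-value > α = 0.1, we fail to reject H₀.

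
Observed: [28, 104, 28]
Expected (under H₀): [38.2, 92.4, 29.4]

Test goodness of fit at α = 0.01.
Chi-square goodness of fit test:
H₀: observed counts match expected distribution
H₁: observed counts differ from expected distribution
df = k - 1 = 2
χ² = Σ(O - E)²/E
   = (28 - 38.2)²/38.2 + (104 - 92.4)²/92.4 + (28 - 29.4)²/29.4
   = 2.724 + 1.456 + 0.067
   = 4.25
p-value = 0.1196

Since p-value > α = 0.01, we fail to reject H₀.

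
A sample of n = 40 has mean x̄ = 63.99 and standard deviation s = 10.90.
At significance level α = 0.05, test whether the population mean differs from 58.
One-sample t-test:
H₀: μ = 58
H₁: μ ≠ 58
df = n - 1 = 39
t = (x̄ - μ₀) / (s/√n) = (63.99 - 58) / (10.90/√40) = 3.476
p-value = 0.0013

Since p-value < α = 0.05, we reject H₀.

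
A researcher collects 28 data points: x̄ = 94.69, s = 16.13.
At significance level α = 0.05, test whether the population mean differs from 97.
One-sample t-test:
H₀: μ = 97
H₁: μ ≠ 97
df = n - 1 = 27
t = (x̄ - μ₀) / (s/√n) = (94.69 - 97) / (16.13/√28) = -0.758
p-value = 0.4551

Since p-value > α = 0.05, we fail to reject H₀.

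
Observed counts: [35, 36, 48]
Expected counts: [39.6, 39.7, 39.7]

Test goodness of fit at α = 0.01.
Chi-square goodness of fit test:
H₀: observed counts match expected distribution
H₁: observed counts differ from expected distribution
df = k - 1 = 2
χ² = Σ(O - E)²/E
   = (35 - 39.6)²/39.6 + (36 - 39.7)²/39.7 + (48 - 39.7)²/39.7
   = 0.534 + 0.345 + 1.735
   = 2.61
p-value = 0.2706

Since p-value > α = 0.01, we fail to reject H₀.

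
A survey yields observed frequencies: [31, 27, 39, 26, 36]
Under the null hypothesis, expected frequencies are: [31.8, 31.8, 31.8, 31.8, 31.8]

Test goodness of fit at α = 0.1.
Chi-square goodness of fit test:
H₀: observed counts match expected distribution
H₁: observed counts differ from expected distribution
df = k - 1 = 4
χ² = Σ(O - E)²/E
   = (31 - 31.8)²/31.8 + (27 - 31.8)²/31.8 + (39 - 31.8)²/31.8 + (26 - 31.8)²/31.8 + (36 - 31.8)²/31.8
   = 0.020 + 0.725 + 1.630 + 1.058 + 0.555
   = 3.99
p-value = 0.4077

Since p-value > α = 0.1, we fail to reject H₀.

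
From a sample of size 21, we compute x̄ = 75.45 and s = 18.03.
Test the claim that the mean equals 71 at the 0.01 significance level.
One-sample t-test:
H₀: μ = 71
H₁: μ ≠ 71
df = n - 1 = 20
t = (x̄ - μ₀) / (s/√n) = (75.45 - 71) / (18.03/√21) = 1.131
p-value = 0.2714

Since p-value > α = 0.01, we fail to reject H₀.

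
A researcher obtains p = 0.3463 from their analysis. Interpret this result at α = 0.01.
Since p = 0.3463 > α = 0.01, fail to reject H₀.
There is insufficient evidence to reject the null hypothesis; the result is not statistically significant at the 0.01 level.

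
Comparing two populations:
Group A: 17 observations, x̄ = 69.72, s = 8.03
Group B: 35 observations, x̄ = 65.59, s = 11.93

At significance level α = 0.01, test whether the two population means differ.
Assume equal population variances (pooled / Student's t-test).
Student's two-sample t-test (equal variances):
H₀: μ₁ = μ₂
H₁: μ₁ ≠ μ₂
df = n₁ + n₂ - 2 = 50
Pooled variance s_p² = [(n₁-1)s₁² + (n₂-1)s₂²] / (n₁ + n₂ - 2) = [(16)(8.03²) + (34)(11.93²)] / 50 = 117.4148
SE = √(s_p²(1/n₁ + 1/n₂)) = √(117.4148 × (1/17 + 1/35)) = 3.2034
t = (x̄₁ - x̄₂) / SE = (69.72 - 65.59) / 3.2034 = 4.13 / 3.2034 = 1.289
p-value = 0.2032

Since p-value > α = 0.01, we fail to reject H₀.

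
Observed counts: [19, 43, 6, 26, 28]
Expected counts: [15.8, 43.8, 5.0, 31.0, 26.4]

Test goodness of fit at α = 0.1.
Chi-square goodness of fit test:
H₀: observed counts match expected distribution
H₁: observed counts differ from expected distribution
df = k - 1 = 4
χ² = Σ(O - E)²/E
   = (19 - 15.8)²/15.8 + (43 - 43.8)²/43.8 + (6 - 5.0)²/5.0 + (26 - 31.0)²/31.0 + (28 - 26.4)²/26.4
   = 0.648 + 0.015 + 0.200 + 0.806 + 0.097
   = 1.77
p-value = 0.7787

Since p-value > α = 0.1, we fail to reject H₀.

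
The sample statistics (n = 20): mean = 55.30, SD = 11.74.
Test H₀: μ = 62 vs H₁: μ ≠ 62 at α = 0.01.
One-sample t-test:
H₀: μ = 62
H₁: μ ≠ 62
df = n - 1 = 19
t = (x̄ - μ₀) / (s/√n) = (55.30 - 62) / (11.74/√20) = -2.552
p-value = 0.0195

Since p-value > α = 0.01, we fail to reject H₀.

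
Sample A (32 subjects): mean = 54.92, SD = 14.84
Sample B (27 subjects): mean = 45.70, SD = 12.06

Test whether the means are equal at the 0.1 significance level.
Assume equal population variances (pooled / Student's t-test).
Student's two-sample t-test (equal variances):
H₀: μ₁ = μ₂
H₁: μ₁ ≠ μ₂
df = n₁ + n₂ - 2 = 57
Pooled variance s_p² = [(n₁-1)s₁² + (n₂-1)s₂²] / (n₁ + n₂ - 2) = [(31)(14.84²) + (26)(12.06²)] / 57 = 186.1145
SE = √(s_p²(1/n₁ + 1/n₂)) = √(186.1145 × (1/32 + 1/27)) = 3.5650
t = (x̄₁ - x̄₂) / SE = (54.92 - 45.70) / 3.5650 = 9.22 / 3.5650 = 2.586
p-value = 0.0123

Since p-value < α = 0.1, we reject H₀.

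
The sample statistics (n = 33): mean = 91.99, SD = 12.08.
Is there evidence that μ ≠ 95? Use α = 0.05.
One-sample t-test:
H₀: μ = 95
H₁: μ ≠ 95
df = n - 1 = 32
t = (x̄ - μ₀) / (s/√n) = (91.99 - 95) / (12.08/√33) = -1.431
p-value = 0.1620

Since p-value > α = 0.05, we fail to reject H₀.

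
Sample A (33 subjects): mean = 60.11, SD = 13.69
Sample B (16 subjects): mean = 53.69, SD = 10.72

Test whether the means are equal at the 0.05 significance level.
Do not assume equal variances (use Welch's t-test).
Welch's two-sample t-test:
H₀: μ₁ = μ₂
H₁: μ₁ ≠ μ₂
s₁²/n₁ = 13.69²/33 = 5.6793,  s₂²/n₂ = 10.72²/16 = 7.1824
SE = √(s₁²/n₁ + s₂²/n₂) = √(5.6793 + 7.1824) = 3.5863
df (Welch-Satterthwaite) = (s₁²/n₁ + s₂²/n₂)² / [(s₁²/n₁)²/(n₁-1) + (s₂²/n₂)²/(n₂-1)] ≈ 37.20
t = (x̄₁ - x̄₂) / SE = (60.11 - 53.69) / 3.5863 = 6.42 / 3.5863 = 1.790
p-value = 0.0816

Since p-value > α = 0.05, we fail to reject H₀.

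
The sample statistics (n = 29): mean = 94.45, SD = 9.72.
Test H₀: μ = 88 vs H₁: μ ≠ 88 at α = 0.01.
One-sample t-test:
H₀: μ = 88
H₁: μ ≠ 88
df = n - 1 = 28
t = (x̄ - μ₀) / (s/√n) = (94.45 - 88) / (9.72/√29) = 3.573
p-value = 0.0013

Since p-value < α = 0.01, we reject H₀.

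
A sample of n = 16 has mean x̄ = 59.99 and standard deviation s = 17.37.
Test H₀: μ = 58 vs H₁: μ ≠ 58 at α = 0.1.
One-sample t-test:
H₀: μ = 58
H₁: μ ≠ 58
df = n - 1 = 15
t = (x̄ - μ₀) / (s/√n) = (59.99 - 58) / (17.37/√16) = 0.458
p-value = 0.6533

Since p-value > α = 0.1, we fail to reject H₀.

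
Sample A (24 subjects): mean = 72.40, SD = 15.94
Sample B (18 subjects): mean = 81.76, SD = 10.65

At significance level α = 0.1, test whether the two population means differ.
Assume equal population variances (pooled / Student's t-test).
Student's two-sample t-test (equal variances):
H₀: μ₁ = μ₂
H₁: μ₁ ≠ μ₂
df = n₁ + n₂ - 2 = 40
Pooled variance s_p² = [(n₁-1)s₁² + (n₂-1)s₂²] / (n₁ + n₂ - 2) = [(23)(15.94²) + (17)(10.65²)] / 40 = 194.3026
SE = √(s_p²(1/n₁ + 1/n₂)) = √(194.3026 × (1/24 + 1/18)) = 4.3463
t = (x̄₁ - x̄₂) / SE = (72.40 - 81.76) / 4.3463 = -9.36 / 4.3463 = -2.154
p-value = 0.0374

Since p-value < α = 0.1, we reject H₀.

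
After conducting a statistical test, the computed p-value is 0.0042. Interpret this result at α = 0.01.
Since p = 0.0042 < α = 0.01, reject H₀.
There is sufficient evidence to reject the null hypothesis; the result is statistically significant at the 0.01 level.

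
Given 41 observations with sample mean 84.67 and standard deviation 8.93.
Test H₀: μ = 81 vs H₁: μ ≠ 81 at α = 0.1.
One-sample t-test:
H₀: μ = 81
H₁: μ ≠ 81
df = n - 1 = 40
t = (x̄ - μ₀) / (s/√n) = (84.67 - 81) / (8.93/√41) = 2.632
p-value = 0.0120

Since p-value < α = 0.1, we reject H₀.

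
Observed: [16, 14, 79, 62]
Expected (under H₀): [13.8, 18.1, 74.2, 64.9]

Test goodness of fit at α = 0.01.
Chi-square goodness of fit test:
H₀: observed counts match expected distribution
H₁: observed counts differ from expected distribution
df = k - 1 = 3
χ² = Σ(O - E)²/E
   = (16 - 13.8)²/13.8 + (14 - 18.1)²/18.1 + (79 - 74.2)²/74.2 + (62 - 64.9)²/64.9
   = 0.351 + 0.929 + 0.311 + 0.130
   = 1.72
p-value = 0.6326

Since p-value > α = 0.01, we fail to reject H₀.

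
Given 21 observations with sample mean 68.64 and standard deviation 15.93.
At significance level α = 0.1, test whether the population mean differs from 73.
One-sample t-test:
H₀: μ = 73
H₁: μ ≠ 73
df = n - 1 = 20
t = (x̄ - μ₀) / (s/√n) = (68.64 - 73) / (15.93/√21) = -1.254
p-value = 0.2242

Since p-value > α = 0.1, we fail to reject H₀.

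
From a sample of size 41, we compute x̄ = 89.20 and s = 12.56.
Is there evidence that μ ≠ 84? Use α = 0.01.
One-sample t-test:
H₀: μ = 84
H₁: μ ≠ 84
df = n - 1 = 40
t = (x̄ - μ₀) / (s/√n) = (89.20 - 84) / (12.56/√41) = 2.651
p-value = 0.0114

Since p-value > α = 0.01, we fail to reject H₀.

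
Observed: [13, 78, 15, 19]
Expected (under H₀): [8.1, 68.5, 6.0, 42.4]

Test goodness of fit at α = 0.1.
Chi-square goodness of fit test:
H₀: observed counts match expected distribution
H₁: observed counts differ from expected distribution
df = k - 1 = 3
χ² = Σ(O - E)²/E
   = (13 - 8.1)²/8.1 + (78 - 68.5)²/68.5 + (15 - 6.0)²/6.0 + (19 - 42.4)²/42.4
   = 2.964 + 1.318 + 13.500 + 12.914
   = 30.70
p-value < 0.0001

Since p-value < α = 0.1, we reject H₀.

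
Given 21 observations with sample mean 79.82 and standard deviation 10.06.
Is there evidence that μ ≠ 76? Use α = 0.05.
One-sample t-test:
H₀: μ = 76
H₁: μ ≠ 76
df = n - 1 = 20
t = (x̄ - μ₀) / (s/√n) = (79.82 - 76) / (10.06/√21) = 1.740
p-value = 0.0972

Since p-value > α = 0.05, we fail to reject H₀.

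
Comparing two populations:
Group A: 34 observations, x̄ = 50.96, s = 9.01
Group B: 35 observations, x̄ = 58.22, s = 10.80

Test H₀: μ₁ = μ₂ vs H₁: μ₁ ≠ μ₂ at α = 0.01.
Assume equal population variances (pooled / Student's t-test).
Student's two-sample t-test (equal variances):
H₀: μ₁ = μ₂
H₁: μ₁ ≠ μ₂
df = n₁ + n₂ - 2 = 67
Pooled variance s_p² = [(n₁-1)s₁² + (n₂-1)s₂²] / (n₁ + n₂ - 2) = [(33)(9.01²) + (34)(10.80²)] / 67 = 99.1747
SE = √(s_p²(1/n₁ + 1/n₂)) = √(99.1747 × (1/34 + 1/35)) = 2.3980
t = (x̄₁ - x̄₂) / SE = (50.96 - 58.22) / 2.3980 = -7.26 / 2.3980 = -3.028
p-value = 0.0035

Since p-value < α = 0.01, we reject H₀.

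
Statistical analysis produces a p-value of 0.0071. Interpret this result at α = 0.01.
Since p = 0.0071 < α = 0.01, reject H₀.
There is sufficient evidence to reject the null hypothesis; the result is statistically significant at the 0.01 level.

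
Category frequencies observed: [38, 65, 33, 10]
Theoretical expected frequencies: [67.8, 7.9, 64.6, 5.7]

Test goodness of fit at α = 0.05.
Chi-square goodness of fit test:
H₀: observed counts match expected distribution
H₁: observed counts differ from expected distribution
df = k - 1 = 3
χ² = Σ(O - E)²/E
   = (38 - 67.8)²/67.8 + (65 - 7.9)²/7.9 + (33 - 64.6)²/64.6 + (10 - 5.7)²/5.7
   = 13.098 + 412.710 + 15.458 + 3.244
   = 444.51
p-value < 0.0001

Since p-value < α = 0.05, we reject H₀.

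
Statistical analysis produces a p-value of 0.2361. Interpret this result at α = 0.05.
Since p = 0.2361 > α = 0.05, fail to reject H₀.
There is insufficient evidence to reject the null hypothesis; the result is not statistically significant at the 0.05 level.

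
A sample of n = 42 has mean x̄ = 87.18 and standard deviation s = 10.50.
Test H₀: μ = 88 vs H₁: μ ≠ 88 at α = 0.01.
One-sample t-test:
H₀: μ = 88
H₁: μ ≠ 88
df = n - 1 = 41
t = (x̄ - μ₀) / (s/√n) = (87.18 - 88) / (10.50/√42) = -0.506
p-value = 0.6155

Since p-value > α = 0.01, we fail to reject H₀.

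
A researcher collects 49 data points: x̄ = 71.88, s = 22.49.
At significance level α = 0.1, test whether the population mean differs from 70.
One-sample t-test:
H₀: μ = 70
H₁: μ ≠ 70
df = n - 1 = 48
t = (x̄ - μ₀) / (s/√n) = (71.88 - 70) / (22.49/√49) = 0.585
p-value = 0.5612

Since p-value > α = 0.1, we fail to reject H₀.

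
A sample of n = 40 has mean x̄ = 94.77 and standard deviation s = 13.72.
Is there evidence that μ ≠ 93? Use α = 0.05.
One-sample t-test:
H₀: μ = 93
H₁: μ ≠ 93
df = n - 1 = 39
t = (x̄ - μ₀) / (s/√n) = (94.77 - 93) / (13.72/√40) = 0.816
p-value = 0.4195

Since p-value > α = 0.05, we fail to reject H₀.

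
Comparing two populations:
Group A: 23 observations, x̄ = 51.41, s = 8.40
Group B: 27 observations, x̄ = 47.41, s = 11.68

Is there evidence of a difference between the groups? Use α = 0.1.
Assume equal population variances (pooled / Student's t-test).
Student's two-sample t-test (equal variances):
H₀: μ₁ = μ₂
H₁: μ₁ ≠ μ₂
df = n₁ + n₂ - 2 = 48
Pooled variance s_p² = [(n₁-1)s₁² + (n₂-1)s₂²] / (n₁ + n₂ - 2) = [(22)(8.40²) + (26)(11.68²)] / 48 = 106.2355
SE = √(s_p²(1/n₁ + 1/n₂)) = √(106.2355 × (1/23 + 1/27)) = 2.9247
t = (x̄₁ - x̄₂) / SE = (51.41 - 47.41) / 2.9247 = 4.00 / 2.9247 = 1.368
p-value = 0.1778

Since p-value > α = 0.1, we fail to reject H₀.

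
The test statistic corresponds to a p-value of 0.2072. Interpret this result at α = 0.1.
Since p = 0.2072 > α = 0.1, fail to reject H₀.
There is insufficient evidence to reject the null hypothesis; the result is not statistically significant at the 0.1 level.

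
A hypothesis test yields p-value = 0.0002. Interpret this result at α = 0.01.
Since p = 0.0002 < α = 0.01, reject H₀.
There is sufficient evidence to reject the null hypothesis; the result is statistically significant at the 0.01 level.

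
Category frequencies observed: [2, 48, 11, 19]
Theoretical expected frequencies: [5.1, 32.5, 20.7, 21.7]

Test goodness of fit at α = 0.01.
Chi-square goodness of fit test:
H₀: observed counts match expected distribution
H₁: observed counts differ from expected distribution
df = k - 1 = 3
χ² = Σ(O - E)²/E
   = (2 - 5.1)²/5.1 + (48 - 32.5)²/32.5 + (11 - 20.7)²/20.7 + (19 - 21.7)²/21.7
   = 1.884 + 7.392 + 4.545 + 0.336
   = 14.16
p-value = 0.0027

Since p-value < α = 0.01, we reject H₀.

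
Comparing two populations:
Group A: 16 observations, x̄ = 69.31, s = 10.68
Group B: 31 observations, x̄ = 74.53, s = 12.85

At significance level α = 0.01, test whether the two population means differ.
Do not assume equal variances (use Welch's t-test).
Welch's two-sample t-test:
H₀: μ₁ = μ₂
H₁: μ₁ ≠ μ₂
s₁²/n₁ = 10.68²/16 = 7.1289,  s₂²/n₂ = 12.85²/31 = 5.3265
SE = √(s₁²/n₁ + s₂²/n₂) = √(7.1289 + 5.3265) = 3.5292
df (Welch-Satterthwaite) = (s₁²/n₁ + s₂²/n₂)² / [(s₁²/n₁)²/(n₁-1) + (s₂²/n₂)²/(n₂-1)] ≈ 35.80
t = (x̄₁ - x̄₂) / SE = (69.31 - 74.53) / 3.5292 = -5.22 / 3.5292 = -1.479
p-value = 0.1479

Since p-value > α = 0.01, we fail to reject H₀.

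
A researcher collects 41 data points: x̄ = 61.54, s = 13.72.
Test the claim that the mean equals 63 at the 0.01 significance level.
One-sample t-test:
H₀: μ = 63
H₁: μ ≠ 63
df = n - 1 = 40
t = (x̄ - μ₀) / (s/√n) = (61.54 - 63) / (13.72/√41) = -0.681
p-value = 0.4996

Since p-value > α = 0.01, we fail to reject H₀.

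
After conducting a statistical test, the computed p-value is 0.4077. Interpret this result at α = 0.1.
Since p = 0.4077 > α = 0.1, fail to reject H₀.
There is insufficient evidence to reject the null hypothesis; the result is not statistically significant at the 0.1 level.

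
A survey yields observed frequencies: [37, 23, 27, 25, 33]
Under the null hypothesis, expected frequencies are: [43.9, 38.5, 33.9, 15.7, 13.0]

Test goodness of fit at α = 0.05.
Chi-square goodness of fit test:
H₀: observed counts match expected distribution
H₁: observed counts differ from expected distribution
df = k - 1 = 4
χ² = Σ(O - E)²/E
   = (37 - 43.9)²/43.9 + (23 - 38.5)²/38.5 + (27 - 33.9)²/33.9 + (25 - 15.7)²/15.7 + (33 - 13.0)²/13.0
   = 1.085 + 6.240 + 1.404 + 5.509 + 30.769
   = 45.01
p-value < 0.0001

Since p-value < α = 0.05, we reject H₀.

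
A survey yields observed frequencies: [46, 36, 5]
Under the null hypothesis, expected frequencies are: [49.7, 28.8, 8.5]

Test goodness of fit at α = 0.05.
Chi-square goodness of fit test:
H₀: observed counts match expected distribution
H₁: observed counts differ from expected distribution
df = k - 1 = 2
χ² = Σ(O - E)²/E
   = (46 - 49.7)²/49.7 + (36 - 28.8)²/28.8 + (5 - 8.5)²/8.5
   = 0.275 + 1.800 + 1.441
   = 3.52
p-value = 0.1723

Since p-value > α = 0.05, we fail to reject H₀.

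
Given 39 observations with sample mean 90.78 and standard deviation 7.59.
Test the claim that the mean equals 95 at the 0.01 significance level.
One-sample t-test:
H₀: μ = 95
H₁: μ ≠ 95
df = n - 1 = 38
t = (x̄ - μ₀) / (s/√n) = (90.78 - 95) / (7.59/√39) = -3.472
p-value = 0.0013

Since p-value < α = 0.01, we reject H₀.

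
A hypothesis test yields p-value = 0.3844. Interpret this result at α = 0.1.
Since p = 0.3844 > α = 0.1, fail to reject H₀.
There is insufficient evidence to reject the null hypothesis; the result is not statistically significant at the 0.1 level.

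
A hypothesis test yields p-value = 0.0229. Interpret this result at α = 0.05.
Since p = 0.0229 < α = 0.05, reject H₀.
There is sufficient evidence to reject the null hypothesis; the result is statistically significant at the 0.05 level.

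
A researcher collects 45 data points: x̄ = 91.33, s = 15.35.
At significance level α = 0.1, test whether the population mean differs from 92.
One-sample t-test:
H₀: μ = 92
H₁: μ ≠ 92
df = n - 1 = 44
t = (x̄ - μ₀) / (s/√n) = (91.33 - 92) / (15.35/√45) = -0.293
p-value = 0.7711

Since p-value > α = 0.1, we fail to reject H₀.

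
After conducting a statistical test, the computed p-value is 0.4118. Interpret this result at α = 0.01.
Since p = 0.4118 > α = 0.01, fail to reject H₀.
There is insufficient evidence to reject the null hypothesis; the result is not statistically significant at the 0.01 level.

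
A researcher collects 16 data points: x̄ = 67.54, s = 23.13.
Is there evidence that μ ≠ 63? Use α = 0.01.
One-sample t-test:
H₀: μ = 63
H₁: μ ≠ 63
df = n - 1 = 15
t = (x̄ - μ₀) / (s/√n) = (67.54 - 63) / (23.13/√16) = 0.785
p-value = 0.4446

Since p-value > α = 0.01, we fail to reject H₀.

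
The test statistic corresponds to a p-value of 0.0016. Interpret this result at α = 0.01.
Since p = 0.0016 < α = 0.01, reject H₀.
There is sufficient evidence to reject the null hypothesis; the result is statistically significant at the 0.01 level.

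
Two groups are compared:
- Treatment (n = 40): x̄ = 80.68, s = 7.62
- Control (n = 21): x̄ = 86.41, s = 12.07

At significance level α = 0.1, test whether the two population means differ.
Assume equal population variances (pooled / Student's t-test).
Student's two-sample t-test (equal variances):
H₀: μ₁ = μ₂
H₁: μ₁ ≠ μ₂
df = n₁ + n₂ - 2 = 59
Pooled variance s_p² = [(n₁-1)s₁² + (n₂-1)s₂²] / (n₁ + n₂ - 2) = [(39)(7.62²) + (20)(12.07²)] / 59 = 87.7663
SE = √(s_p²(1/n₁ + 1/n₂)) = √(87.7663 × (1/40 + 1/21)) = 2.5246
t = (x̄₁ - x̄₂) / SE = (80.68 - 86.41) / 2.5246 = -5.73 / 2.5246 = -2.270
p-value = 0.0269

Since p-value < α = 0.1, we reject H₀.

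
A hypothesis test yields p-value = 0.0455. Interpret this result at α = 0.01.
Since p = 0.0455 > α = 0.01, fail to reject H₀.
There is insufficient evidence to reject the null hypothesis; the result is not statistically significant at the 0.01 level.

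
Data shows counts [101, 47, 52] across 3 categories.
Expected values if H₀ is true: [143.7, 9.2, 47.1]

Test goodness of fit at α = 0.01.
Chi-square goodness of fit test:
H₀: observed counts match expected distribution
H₁: observed counts differ from expected distribution
df = k - 1 = 2
χ² = Σ(O - E)²/E
   = (101 - 143.7)²/143.7 + (47 - 9.2)²/9.2 + (52 - 47.1)²/47.1
   = 12.688 + 155.309 + 0.510
   = 168.51
p-value < 0.0001

Since p-value < α = 0.01, we reject H₀.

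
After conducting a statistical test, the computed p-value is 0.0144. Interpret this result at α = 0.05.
Since p = 0.0144 < α = 0.05, reject H₀.
There is sufficient evidence to reject the null hypothesis; the result is statistically significant at the 0.05 level.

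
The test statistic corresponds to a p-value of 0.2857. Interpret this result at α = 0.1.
Since p = 0.2857 > α = 0.1, fail to reject H₀.
There is insufficient evidence to reject the null hypothesis; the result is not statistically significant at the 0.1 level.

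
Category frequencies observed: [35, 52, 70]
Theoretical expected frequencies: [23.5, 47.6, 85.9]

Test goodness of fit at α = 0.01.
Chi-square goodness of fit test:
H₀: observed counts match expected distribution
H₁: observed counts differ from expected distribution
df = k - 1 = 2
χ² = Σ(O - E)²/E
   = (35 - 23.5)²/23.5 + (52 - 47.6)²/47.6 + (70 - 85.9)²/85.9
   = 5.628 + 0.407 + 2.943
   = 8.98
p-value = 0.0112

Since p-value > α = 0.01, we fail to reject H₀.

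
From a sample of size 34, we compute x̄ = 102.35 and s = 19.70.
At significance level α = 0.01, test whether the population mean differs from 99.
One-sample t-test:
H₀: μ = 99
H₁: μ ≠ 99
df = n - 1 = 33
t = (x̄ - μ₀) / (s/√n) = (102.35 - 99) / (19.70/√34) = 0.992
p-value = 0.3286

Since p-value > α = 0.01, we fail to reject H₀.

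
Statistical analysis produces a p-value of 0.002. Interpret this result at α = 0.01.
Since p = 0.002 < α = 0.01, reject H₀.
There is sufficient evidence to reject the null hypothesis; the result is statistically significant at the 0.01 level.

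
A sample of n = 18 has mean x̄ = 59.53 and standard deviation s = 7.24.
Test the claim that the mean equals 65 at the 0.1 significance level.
One-sample t-test:
H₀: μ = 65
H₁: μ ≠ 65
df = n - 1 = 17
t = (x̄ - μ₀) / (s/√n) = (59.53 - 65) / (7.24/√18) = -3.205
p-value = 0.0052

Since p-value < α = 0.1, we reject H₀.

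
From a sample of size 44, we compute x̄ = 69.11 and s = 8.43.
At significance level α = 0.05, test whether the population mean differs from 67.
One-sample t-test:
H₀: μ = 67
H₁: μ ≠ 67
df = n - 1 = 43
t = (x̄ - μ₀) / (s/√n) = (69.11 - 67) / (8.43/√44) = 1.660
p-value = 0.1041

Since p-value > α = 0.05, we fail to reject H₀.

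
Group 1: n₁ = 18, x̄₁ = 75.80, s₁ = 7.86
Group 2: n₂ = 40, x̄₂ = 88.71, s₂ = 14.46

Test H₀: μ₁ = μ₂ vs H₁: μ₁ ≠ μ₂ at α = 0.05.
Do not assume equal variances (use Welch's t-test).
Welch's two-sample t-test:
H₀: μ₁ = μ₂
H₁: μ₁ ≠ μ₂
s₁²/n₁ = 7.86²/18 = 3.4322,  s₂²/n₂ = 14.46²/40 = 5.2273
SE = √(s₁²/n₁ + s₂²/n₂) = √(3.4322 + 5.2273) = 2.9427
df (Welch-Satterthwaite) = (s₁²/n₁ + s₂²/n₂)² / [(s₁²/n₁)²/(n₁-1) + (s₂²/n₂)²/(n₂-1)] ≈ 53.81
t = (x̄₁ - x̄₂) / SE = (75.80 - 88.71) / 2.9427 = -12.91 / 2.9427 = -4.387
p-value = 0.0001

Since p-value < α = 0.05, we reject H₀.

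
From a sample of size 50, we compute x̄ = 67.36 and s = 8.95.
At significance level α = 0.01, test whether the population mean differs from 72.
One-sample t-test:
H₀: μ = 72
H₁: μ ≠ 72
df = n - 1 = 49
t = (x̄ - μ₀) / (s/√n) = (67.36 - 72) / (8.95/√50) = -3.666
p-value = 0.0006

Since p-value < α = 0.01, we reject H₀.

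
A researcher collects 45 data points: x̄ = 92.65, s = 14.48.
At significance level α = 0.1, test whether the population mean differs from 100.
One-sample t-test:
H₀: μ = 100
H₁: μ ≠ 100
df = n - 1 = 44
t = (x̄ - μ₀) / (s/√n) = (92.65 - 100) / (14.48/√45) = -3.405
p-value = 0.0014

Since p-value < α = 0.1, we reject H₀.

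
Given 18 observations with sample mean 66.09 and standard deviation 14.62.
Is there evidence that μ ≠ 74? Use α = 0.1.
One-sample t-test:
H₀: μ = 74
H₁: μ ≠ 74
df = n - 1 = 17
t = (x̄ - μ₀) / (s/√n) = (66.09 - 74) / (14.62/√18) = -2.295
p-value = 0.0347

Since p-value < α = 0.1, we reject H₀.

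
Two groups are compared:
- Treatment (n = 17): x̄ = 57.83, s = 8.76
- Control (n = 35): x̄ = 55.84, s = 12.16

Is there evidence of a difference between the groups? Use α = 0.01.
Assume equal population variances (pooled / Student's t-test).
Student's two-sample t-test (equal variances):
H₀: μ₁ = μ₂
H₁: μ₁ ≠ μ₂
df = n₁ + n₂ - 2 = 50
Pooled variance s_p² = [(n₁-1)s₁² + (n₂-1)s₂²] / (n₁ + n₂ - 2) = [(16)(8.76²) + (34)(12.16²)] / 50 = 125.1046
SE = √(s_p²(1/n₁ + 1/n₂)) = √(125.1046 × (1/17 + 1/35)) = 3.3066
t = (x̄₁ - x̄₂) / SE = (57.83 - 55.84) / 3.3066 = 1.99 / 3.3066 = 0.602
p-value = 0.5500

Since p-value > α = 0.01, we fail to reject H₀.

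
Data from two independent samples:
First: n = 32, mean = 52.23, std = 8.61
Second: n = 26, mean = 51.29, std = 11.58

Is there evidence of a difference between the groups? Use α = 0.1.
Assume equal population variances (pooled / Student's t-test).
Student's two-sample t-test (equal variances):
H₀: μ₁ = μ₂
H₁: μ₁ ≠ μ₂
df = n₁ + n₂ - 2 = 56
Pooled variance s_p² = [(n₁-1)s₁² + (n₂-1)s₂²] / (n₁ + n₂ - 2) = [(31)(8.61²) + (25)(11.58²)] / 56 = 100.9019
SE = √(s_p²(1/n₁ + 1/n₂)) = √(100.9019 × (1/32 + 1/26)) = 2.6522
t = (x̄₁ - x̄₂) / SE = (52.23 - 51.29) / 2.6522 = 0.94 / 2.6522 = 0.354
p-value = 0.7244

Since p-value > α = 0.1, we fail to reject H₀.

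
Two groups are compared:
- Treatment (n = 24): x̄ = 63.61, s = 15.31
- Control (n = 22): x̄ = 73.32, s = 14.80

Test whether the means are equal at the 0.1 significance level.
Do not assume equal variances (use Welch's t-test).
Welch's two-sample t-test:
H₀: μ₁ = μ₂
H₁: μ₁ ≠ μ₂
s₁²/n₁ = 15.31²/24 = 9.7665,  s₂²/n₂ = 14.80²/22 = 9.9564
SE = √(s₁²/n₁ + s₂²/n₂) = √(9.7665 + 9.9564) = 4.4410
df (Welch-Satterthwaite) = (s₁²/n₁ + s₂²/n₂)² / [(s₁²/n₁)²/(n₁-1) + (s₂²/n₂)²/(n₂-1)] ≈ 43.87
t = (x̄₁ - x̄₂) / SE = (63.61 - 73.32) / 4.4410 = -9.71 / 4.4410 = -2.186
p-value = 0.0342

Since p-value < α = 0.1, we reject H₀.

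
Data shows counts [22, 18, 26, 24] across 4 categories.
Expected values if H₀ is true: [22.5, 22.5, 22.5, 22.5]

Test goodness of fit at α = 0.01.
Chi-square goodness of fit test:
H₀: observed counts match expected distribution
H₁: observed counts differ from expected distribution
df = k - 1 = 3
χ² = Σ(O - E)²/E
   = (22 - 22.5)²/22.5 + (18 - 22.5)²/22.5 + (26 - 22.5)²/22.5 + (24 - 22.5)²/22.5
   = 0.011 + 0.900 + 0.544 + 0.100
   = 1.56
p-value = 0.6695

Since p-value > α = 0.01, we fail to reject H₀.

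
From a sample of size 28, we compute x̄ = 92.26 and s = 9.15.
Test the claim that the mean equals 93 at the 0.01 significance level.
One-sample t-test:
H₀: μ = 93
H₁: μ ≠ 93
df = n - 1 = 27
t = (x̄ - μ₀) / (s/√n) = (92.26 - 93) / (9.15/√28) = -0.428
p-value = 0.6721

Since p-value > α = 0.01, we fail to reject H₀.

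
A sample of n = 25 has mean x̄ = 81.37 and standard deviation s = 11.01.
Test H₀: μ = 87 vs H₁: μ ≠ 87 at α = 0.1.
One-sample t-test:
H₀: μ = 87
H₁: μ ≠ 87
df = n - 1 = 24
t = (x̄ - μ₀) / (s/√n) = (81.37 - 87) / (11.01/√25) = -2.557
p-value = 0.0173

Since p-value < α = 0.1, we reject H₀.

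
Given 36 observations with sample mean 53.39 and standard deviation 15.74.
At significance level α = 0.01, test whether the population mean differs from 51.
One-sample t-test:
H₀: μ = 51
H₁: μ ≠ 51
df = n - 1 = 35
t = (x̄ - μ₀) / (s/√n) = (53.39 - 51) / (15.74/√36) = 0.911
p-value = 0.3685

Since p-value > α = 0.01, we fail to reject H₀.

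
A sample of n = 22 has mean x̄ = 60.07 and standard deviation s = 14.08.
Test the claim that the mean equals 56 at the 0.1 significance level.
One-sample t-test:
H₀: μ = 56
H₁: μ ≠ 56
df = n - 1 = 21
t = (x̄ - μ₀) / (s/√n) = (60.07 - 56) / (14.08/√22) = 1.356
p-value = 0.1896

Since p-value > α = 0.1, we fail to reject H₀.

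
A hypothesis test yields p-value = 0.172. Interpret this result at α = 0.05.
Since p = 0.172 > α = 0.05, fail to reject H₀.
There is insufficient evidence to reject the null hypothesis; the result is not statistically significant at the 0.05 level.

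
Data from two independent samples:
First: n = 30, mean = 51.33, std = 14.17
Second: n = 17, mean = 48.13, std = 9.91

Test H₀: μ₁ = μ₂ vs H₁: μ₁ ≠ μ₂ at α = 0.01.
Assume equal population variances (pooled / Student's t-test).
Student's two-sample t-test (equal variances):
H₀: μ₁ = μ₂
H₁: μ₁ ≠ μ₂
df = n₁ + n₂ - 2 = 45
Pooled variance s_p² = [(n₁-1)s₁² + (n₂-1)s₂²] / (n₁ + n₂ - 2) = [(29)(14.17²) + (16)(9.91²)] / 45 = 164.3157
SE = √(s_p²(1/n₁ + 1/n₂)) = √(164.3157 × (1/30 + 1/17)) = 3.8914
t = (x̄₁ - x̄₂) / SE = (51.33 - 48.13) / 3.8914 = 3.20 / 3.8914 = 0.822
p-value = 0.4152

Since p-value > α = 0.01, we fail to reject H₀.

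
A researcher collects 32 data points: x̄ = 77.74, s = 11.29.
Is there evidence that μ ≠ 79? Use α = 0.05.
One-sample t-test:
H₀: μ = 79
H₁: μ ≠ 79
df = n - 1 = 31
t = (x̄ - μ₀) / (s/√n) = (77.74 - 79) / (11.29/√32) = -0.631
p-value = 0.5325

Since p-value > α = 0.05, we fail to reject H₀.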